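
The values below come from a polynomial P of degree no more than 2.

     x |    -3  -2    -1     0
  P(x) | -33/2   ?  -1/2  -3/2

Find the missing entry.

The 3 known points determine the degree-2 polynomial uniquely.
Write P(x) = ax^2 + bx + c. Substituting each data point gives a linear system:
  9a - 3b + c = -33/2
  a - b + c = -1/2
  c = -3/2
Solving the system yields a = -3, b = -4, c = -3/2.
So P(x) = -3x^2 - 4x - 3/2.
Then P(-2) = -11/2.

-11/2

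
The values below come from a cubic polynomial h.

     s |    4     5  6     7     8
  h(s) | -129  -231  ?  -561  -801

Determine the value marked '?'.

On equispaced nodes a degree-3 polynomial has vanishing fourth forward difference, so
  h(4) - 4·h(5) + 6·h(6) - 4·h(7) + h(8) = 0.
Substituting the known values and solving for h(6):
  6·h(6) = -2238
  h(6) = -373.

-373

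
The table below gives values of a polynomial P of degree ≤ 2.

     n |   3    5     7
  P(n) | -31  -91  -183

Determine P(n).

Using the Lagrange interpolation formula with nodes 3, 5, 7:
  L_0(n) = (n - 5)(n - 7) / 8
  L_1(n) = (n - 3)(n - 7) / -4
  L_2(n) = (n - 3)(n - 5) / 8
Then P(n) = -31·L_0(n) - 91·L_1(n) - 183·L_2(n).
Expanding and collecting terms gives P(n) = -4n² + 2n - 1.
Check: P(5) = -91. ✓

P(n) = -4n^2 + 2n - 1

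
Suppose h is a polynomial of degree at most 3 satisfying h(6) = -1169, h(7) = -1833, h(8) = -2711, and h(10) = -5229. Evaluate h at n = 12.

Write h(n) = an^3 + bn^2 + cn + d. Substituting each data point gives a linear system:
  216a + 36b + 6c + d = -1169
  343a + 49b + 7c + d = -1833
  512a + 64b + 8c + d = -2711
  1000a + 100b + 10c + d = -5229
Solving the system yields a = -5, b = -2, c = -3, d = 1.
So h(n) = -5n^3 - 2n^2 - 3n + 1.
Then h(12) = -8963.

-8963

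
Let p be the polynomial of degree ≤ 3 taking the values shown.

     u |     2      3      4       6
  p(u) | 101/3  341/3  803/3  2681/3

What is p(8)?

6311/3

Write p(u) = au^3 + bu^2 + cu + d. Substituting each data point gives a linear system:
  8a + 4b + 2c + d = 101/3
  27a + 9b + 3c + d = 341/3
  64a + 16b + 4c + d = 803/3
  216a + 36b + 6c + d = 2681/3
Solving the system yields a = 4, b = 1, c = -1, d = -1/3.
So p(u) = 4u^3 + u^2 - u - 1/3.
Then p(8) = 6311/3.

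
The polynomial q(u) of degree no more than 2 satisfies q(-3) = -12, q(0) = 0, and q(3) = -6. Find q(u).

q(u) = -u^2 + u

Write q(u) = au^2 + bu + c. Substituting each data point gives a linear system:
  9a - 3b + c = -12
  c = 0
  9a + 3b + c = -6
Solving the system yields a = -1, b = 1, c = 0.
So q(u) = -u^2 + u.
Check: q(-3) = -12. ✓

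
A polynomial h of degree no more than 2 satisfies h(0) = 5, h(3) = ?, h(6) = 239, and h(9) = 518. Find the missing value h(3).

68

The 3 known points determine the degree-2 polynomial uniquely.
Write h(n) = an^2 + bn + c. Substituting each data point gives a linear system:
  c = 5
  36a + 6b + c = 239
  81a + 9b + c = 518
Solving the system yields a = 6, b = 3, c = 5.
So h(n) = 6n² + 3n + 5.
Then h(3) = 68.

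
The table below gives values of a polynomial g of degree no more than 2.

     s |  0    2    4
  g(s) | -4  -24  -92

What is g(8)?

-372

Forward differences of the values at s = 0, 2, 4:
  g  : -4  -24  -92
  Δ  : -20  -68
  Δ^2: -48
The second differences are constant, confirming degree 2.
Interpolating (Newton forward form) and evaluating at s = 8 gives g(8) = -372.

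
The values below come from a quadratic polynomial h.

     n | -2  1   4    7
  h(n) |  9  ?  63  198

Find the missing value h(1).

On equispaced nodes a degree-2 polynomial has vanishing third forward difference, so
  - h(-2) + 3·h(1) - 3·h(4) + h(7) = 0.
Substituting the known values and solving for h(1):
  3·h(1) = 0
  h(1) = 0.

0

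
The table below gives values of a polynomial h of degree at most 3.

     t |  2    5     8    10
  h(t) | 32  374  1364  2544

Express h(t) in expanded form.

Write h(t) = at^3 + bt^2 + ct + d. Substituting each data point gives a linear system:
  8a + 4b + 2c + d = 32
  125a + 25b + 5c + d = 374
  512a + 64b + 8c + d = 1364
  1000a + 100b + 10c + d = 2544
Solving the system yields a = 2, b = 6, c = -6, d = 4.
So h(t) = 2t³ + 6t² - 6t + 4.
Check: h(2) = 32. ✓

h(t) = 2t^3 + 6t^2 - 6t + 4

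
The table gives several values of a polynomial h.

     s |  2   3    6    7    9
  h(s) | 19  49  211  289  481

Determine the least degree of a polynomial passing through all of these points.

2

Divided differences on the nodes 2, 3, 6, 7, 9:
  order 0: 19  49  211  289  481
  order 1: 30  54  78  96
  order 2: 6  6  6
  order 3: 0  0
  order 4: 0
The order-2 divided differences are all 6 (nonzero) and every higher order vanishes, so the data lies on a polynomial of degree exactly 2.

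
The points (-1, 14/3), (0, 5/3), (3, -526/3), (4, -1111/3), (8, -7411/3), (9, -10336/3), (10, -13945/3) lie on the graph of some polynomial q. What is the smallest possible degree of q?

Divided differences on the nodes -1, 0, 3, 4, 8, 9, 10:
  order 0: 14/3  5/3  -526/3  -1111/3  -7411/3  -10336/3  -13945/3
  order 1: -3  -59  -195  -525  -975  -1203
  order 2: -14  -34  -66  -90  -114
  order 3: -4  -4  -4  -4
  order 4: 0  0  0
  order 5: 0  0
  order 6: 0
The order-3 divided differences are all -4 (nonzero) and every higher order vanishes, so the data lies on a polynomial of degree exactly 3.

3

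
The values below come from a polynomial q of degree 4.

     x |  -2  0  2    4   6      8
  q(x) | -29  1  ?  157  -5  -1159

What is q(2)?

47

The 5 known points determine the degree-4 polynomial uniquely.
Write q(x) = ax^4 + bx^3 + cx^2 + dx + e. Substituting each data point gives a linear system:
  16a - 8b + 4c - 2d + e = -29
  e = 1
  256a + 64b + 16c + 4d + e = 157
  1296a + 216b + 36c + 6d + e = -5
  4096a + 512b + 64c + 8d + e = -1159
Solving the system yields a = -1, b = 5, c = 6, d = -1, e = 1.
So q(x) = -x⁴ + 5x³ + 6x² - x + 1.
Then q(2) = 47.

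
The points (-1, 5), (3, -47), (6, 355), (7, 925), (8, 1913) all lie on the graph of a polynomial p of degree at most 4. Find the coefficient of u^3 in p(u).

-4

Write p(u) = au^4 + bu^3 + cu^2 + du + e. Substituting each data point gives a linear system:
  a - b + c - d + e = 5
  81a + 27b + 9c + 3d + e = -47
  1296a + 216b + 36c + 6d + e = 355
  2401a + 343b + 49c + 7d + e = 925
  4096a + 512b + 64c + 8d + e = 1913
Solving the system yields a = 1, b = -4, c = -2, d = -1, e = 1.
So p(u) = u^4 - 4u^3 - 2u^2 - u + 1.
The coefficient of u^3 is -4.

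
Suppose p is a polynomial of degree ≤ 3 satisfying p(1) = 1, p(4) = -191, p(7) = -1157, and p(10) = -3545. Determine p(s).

Write p(s) = as^3 + bs^2 + cs + d. Substituting each data point gives a linear system:
  a + b + c + d = 1
  64a + 16b + 4c + d = -191
  343a + 49b + 7c + d = -1157
  1000a + 100b + 10c + d = -3545
Solving the system yields a = -4, b = 5, c = -5, d = 5.
So p(s) = -4s^3 + 5s^2 - 5s + 5.
Check: p(4) = -191. ✓

p(s) = -4s^3 + 5s^2 - 5s + 5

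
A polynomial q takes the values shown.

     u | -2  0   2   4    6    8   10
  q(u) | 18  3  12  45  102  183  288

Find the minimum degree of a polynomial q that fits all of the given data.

Forward differences of the values at u = -2, 0, 2, 4, 6, 8, 10:
  q  : 18  3  12  45  102  183  288
  Δ  : -15  9  33  57  81  105
  Δ^2: 24  24  24  24  24
  Δ^3: 0  0  0  0
  Δ^4: 0  0  0
  Δ^5: 0  0
  Δ^6: 0
The second differences are constant (24) and nonzero, while all higher differences vanish, so the minimal degree is 2.

2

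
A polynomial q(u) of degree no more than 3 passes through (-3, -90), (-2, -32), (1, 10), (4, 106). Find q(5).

Write q(u) = au^3 + bu^2 + cu + d. Substituting each data point gives a linear system:
  -27a + 9b - 3c + d = -90
  -8a + 4b - 2c + d = -32
  a + b + c + d = 10
  64a + 16b + 4c + d = 106
Solving the system yields a = 2, b = -3, c = 5, d = 6.
So q(u) = 2u³ - 3u² + 5u + 6.
Then q(5) = 206.

206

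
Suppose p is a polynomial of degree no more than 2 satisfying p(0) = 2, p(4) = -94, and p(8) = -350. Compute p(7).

-271

Write p(t) = at^2 + bt + c. Substituting each data point gives a linear system:
  c = 2
  16a + 4b + c = -94
  64a + 8b + c = -350
Solving the system yields a = -5, b = -4, c = 2.
So p(t) = -5t^2 - 4t + 2.
Then p(7) = -271.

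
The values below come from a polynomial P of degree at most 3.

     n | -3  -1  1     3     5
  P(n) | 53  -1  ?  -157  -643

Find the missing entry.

On equispaced nodes a degree-3 polynomial has vanishing fourth forward difference, so
  P(-3) - 4·P(-1) + 6·P(1) - 4·P(3) + P(5) = 0.
Substituting the known values and solving for P(1):
  6·P(1) = -42
  P(1) = -7.

-7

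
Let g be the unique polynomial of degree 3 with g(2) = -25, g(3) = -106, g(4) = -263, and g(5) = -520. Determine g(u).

g(u) = -4u^3 - 2u^2 + 5u + 5

Write g(u) = au^3 + bu^2 + cu + d. Substituting each data point gives a linear system:
  8a + 4b + 2c + d = -25
  27a + 9b + 3c + d = -106
  64a + 16b + 4c + d = -263
  125a + 25b + 5c + d = -520
Solving the system yields a = -4, b = -2, c = 5, d = 5.
So g(u) = -4u³ - 2u² + 5u + 5.
Check: g(4) = -263. ✓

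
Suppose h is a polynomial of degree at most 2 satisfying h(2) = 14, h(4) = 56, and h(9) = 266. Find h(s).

Write h(s) = as^2 + bs + c. Substituting each data point gives a linear system:
  4a + 2b + c = 14
  16a + 4b + c = 56
  81a + 9b + c = 266
Solving the system yields a = 3, b = 3, c = -4.
So h(s) = 3s^2 + 3s - 4.
Check: h(2) = 14. ✓

h(s) = 3s^2 + 3s - 4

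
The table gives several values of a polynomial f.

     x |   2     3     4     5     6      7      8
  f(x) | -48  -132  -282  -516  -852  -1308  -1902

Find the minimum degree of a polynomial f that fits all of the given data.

Forward differences of the values at x = 2, 3, 4, 5, 6, 7, 8:
  f  : -48  -132  -282  -516  -852  -1308  -1902
  Δ  : -84  -150  -234  -336  -456  -594
  Δ^2: -66  -84  -102  -120  -138
  Δ^3: -18  -18  -18  -18
  Δ^4: 0  0  0
  Δ^5: 0  0
  Δ^6: 0
The third differences are constant (-18) and nonzero, while all higher differences vanish, so the minimal degree is 3.

3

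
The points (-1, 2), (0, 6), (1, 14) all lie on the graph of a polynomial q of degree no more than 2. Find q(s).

q(s) = 2s^2 + 6s + 6

Using the Lagrange interpolation formula with nodes -1, 0, 1:
  L_0(s) = s(s - 1) / 2
  L_1(s) = (s + 1)(s - 1) / -1
  L_2(s) = (s + 1)s / 2
Then q(s) = 2·L_0(s) + 6·L_1(s) + 14·L_2(s).
Expanding and collecting terms gives q(s) = 2s^2 + 6s + 6.
Check: q(-1) = 2. ✓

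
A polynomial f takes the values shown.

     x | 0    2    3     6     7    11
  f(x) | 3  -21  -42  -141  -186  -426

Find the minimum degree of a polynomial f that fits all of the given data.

2

Divided differences on the nodes 0, 2, 3, 6, 7, 11:
  order 0: 3  -21  -42  -141  -186  -426
  order 1: -12  -21  -33  -45  -60
  order 2: -3  -3  -3  -3
  order 3: 0  0  0
  order 4: 0  0
  order 5: 0
The order-2 divided differences are all -3 (nonzero) and every higher order vanishes, so the data lies on a polynomial of degree exactly 2.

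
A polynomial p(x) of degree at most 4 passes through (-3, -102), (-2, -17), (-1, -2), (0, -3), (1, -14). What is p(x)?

Write p(x) = ax^4 + bx^3 + cx^2 + dx + e. Substituting each data point gives a linear system:
  81a - 27b + 9c - 3d + e = -102
  16a - 8b + 4c - 2d + e = -17
  a - b + c - d + e = -2
  e = -3
  a + b + c + d + e = -14
Solving the system yields a = -2, b = -3, c = -3, d = -3, e = -3.
So p(x) = -2x^4 - 3x^3 - 3x^2 - 3x - 3.
Check: p(1) = -14. ✓

p(x) = -2x^4 - 3x^3 - 3x^2 - 3x - 3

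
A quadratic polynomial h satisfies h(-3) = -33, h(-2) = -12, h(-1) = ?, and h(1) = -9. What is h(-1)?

The 3 known points determine the degree-2 polynomial uniquely.
Write h(u) = au^2 + bu + c. Substituting each data point gives a linear system:
  9a - 3b + c = -33
  4a - 2b + c = -12
  a + b + c = -9
Solving the system yields a = -5, b = -4, c = 0.
So h(u) = -5u² - 4u.
Then h(-1) = -1.

-1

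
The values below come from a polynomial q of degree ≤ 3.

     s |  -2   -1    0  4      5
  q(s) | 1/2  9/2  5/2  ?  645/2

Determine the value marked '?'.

349/2

The 4 known points determine the degree-3 polynomial uniquely.
Write q(s) = as^3 + bs^2 + cs + d. Substituting each data point gives a linear system:
  -8a + 4b - 2c + d = 1/2
  -a + b - c + d = 9/2
  d = 5/2
  125a + 25b + 5c + d = 645/2
Solving the system yields a = 2, b = 3, c = -1, d = 5/2.
So q(s) = 2s³ + 3s² - s + 5/2.
Then q(4) = 349/2.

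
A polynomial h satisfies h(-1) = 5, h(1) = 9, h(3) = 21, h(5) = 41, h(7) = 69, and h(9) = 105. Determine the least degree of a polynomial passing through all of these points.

Forward differences of the values at u = -1, 1, 3, 5, 7, 9:
  h  : 5  9  21  41  69  105
  Δ  : 4  12  20  28  36
  Δ^2: 8  8  8  8
  Δ^3: 0  0  0
  Δ^4: 0  0
  Δ^5: 0
The second differences are constant (8) and nonzero, while all higher differences vanish, so the minimal degree is 2.

2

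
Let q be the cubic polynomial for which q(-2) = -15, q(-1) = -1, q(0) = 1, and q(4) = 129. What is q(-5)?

-249

Using the Lagrange interpolation formula with nodes -2, -1, 0, 4:
  L_0(n) = (n + 1)n(n - 4) / -12
  L_1(n) = (n + 2)n(n - 4) / 5
  L_2(n) = (n + 2)(n + 1)(n - 4) / -8
  L_3(n) = (n + 2)(n + 1)n / 120
Then q(n) = -15·L_0(n) - 1·L_1(n) + 1·L_2(n) + 129·L_3(n).
Expanding and collecting terms gives q(n) = 2n^3 + 1.
Evaluating at n = -5: q(-5) = -249.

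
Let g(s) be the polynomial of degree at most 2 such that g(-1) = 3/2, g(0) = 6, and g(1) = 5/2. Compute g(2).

Using the Lagrange interpolation formula with nodes -1, 0, 1:
  L_0(s) = s(s - 1) / 2
  L_1(s) = (s + 1)(s - 1) / -1
  L_2(s) = (s + 1)s / 2
Then g(s) = 3/2·L_0(s) + 6·L_1(s) + 5/2·L_2(s).
Expanding and collecting terms gives g(s) = -4s^2 + (1/2)s + 6.
Evaluating at s = 2: g(2) = -9.

-9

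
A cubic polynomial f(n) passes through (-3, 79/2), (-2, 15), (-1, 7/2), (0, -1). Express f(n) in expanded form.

f(n) = -n^3 + (1/2)n^2 - 3n - 1

Using the Lagrange interpolation formula with nodes -3, -2, -1, 0:
  L_0(n) = (n + 2)(n + 1)n / -6
  L_1(n) = (n + 3)(n + 1)n / 2
  L_2(n) = (n + 3)(n + 2)n / -2
  L_3(n) = (n + 3)(n + 2)(n + 1) / 6
Then f(n) = 79/2·L_0(n) + 15·L_1(n) + 7/2·L_2(n) - 1·L_3(n).
Expanding and collecting terms gives f(n) = -n³ + (1/2)n² - 3n - 1.
Check: f(-1) = 7/2. ✓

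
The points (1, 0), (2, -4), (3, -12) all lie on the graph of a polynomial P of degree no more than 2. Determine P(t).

Write P(t) = at^2 + bt + c. Substituting each data point gives a linear system:
  a + b + c = 0
  4a + 2b + c = -4
  9a + 3b + c = -12
Solving the system yields a = -2, b = 2, c = 0.
So P(t) = -2t² + 2t.
Check: P(3) = -12. ✓

P(t) = -2t^2 + 2t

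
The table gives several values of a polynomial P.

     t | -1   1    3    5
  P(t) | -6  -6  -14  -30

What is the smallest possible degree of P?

Forward differences of the values at t = -1, 1, 3, 5:
  P  : -6  -6  -14  -30
  Δ  : 0  -8  -16
  Δ^2: -8  -8
  Δ^3: 0
The second differences are constant (-8) and nonzero, while all higher differences vanish, so the minimal degree is 2.

2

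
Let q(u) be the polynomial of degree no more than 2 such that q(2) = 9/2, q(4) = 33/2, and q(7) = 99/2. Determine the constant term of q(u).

Write q(u) = au^2 + bu + c. Substituting each data point gives a linear system:
  4a + 2b + c = 9/2
  16a + 4b + c = 33/2
  49a + 7b + c = 99/2
Solving the system yields a = 1, b = 0, c = 1/2.
So q(u) = u² + 1/2.
The constant term is 1/2.

1/2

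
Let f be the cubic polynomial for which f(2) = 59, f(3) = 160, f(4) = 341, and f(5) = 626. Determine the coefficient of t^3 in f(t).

Write f(t) = at^3 + bt^2 + ct + d. Substituting each data point gives a linear system:
  8a + 4b + 2c + d = 59
  27a + 9b + 3c + d = 160
  64a + 16b + 4c + d = 341
  125a + 25b + 5c + d = 626
Solving the system yields a = 4, b = 4, c = 5, d = 1.
So f(t) = 4t^3 + 4t^2 + 5t + 1.
The leading coefficient is 4.

4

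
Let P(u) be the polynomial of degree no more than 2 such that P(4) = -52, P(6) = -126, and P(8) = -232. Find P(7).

-175

Using the Lagrange interpolation formula with nodes 4, 6, 8:
  L_0(u) = (u - 6)(u - 8) / 8
  L_1(u) = (u - 4)(u - 8) / -4
  L_2(u) = (u - 4)(u - 6) / 8
Then P(u) = -52·L_0(u) - 126·L_1(u) - 232·L_2(u).
Expanding and collecting terms gives P(u) = -4u^2 + 3u.
Evaluating at u = 7: P(7) = -175.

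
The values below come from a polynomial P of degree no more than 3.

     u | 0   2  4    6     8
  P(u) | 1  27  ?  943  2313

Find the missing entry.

The 4 known points determine the degree-3 polynomial uniquely.
Write P(u) = au^3 + bu^2 + cu + d. Substituting each data point gives a linear system:
  d = 1
  8a + 4b + 2c + d = 27
  216a + 36b + 6c + d = 943
  512a + 64b + 8c + d = 2313
Solving the system yields a = 5, b = -4, c = 1, d = 1.
So P(u) = 5u^3 - 4u^2 + u + 1.
Then P(4) = 261.

261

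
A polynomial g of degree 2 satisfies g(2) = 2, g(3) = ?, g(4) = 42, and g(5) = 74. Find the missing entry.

On equispaced nodes a degree-2 polynomial has vanishing third forward difference, so
  - g(2) + 3·g(3) - 3·g(4) + g(5) = 0.
Substituting the known values and solving for g(3):
  3·g(3) = 54
  g(3) = 18.

18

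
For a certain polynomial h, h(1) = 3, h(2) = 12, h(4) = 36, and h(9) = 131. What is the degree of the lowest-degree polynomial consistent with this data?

Divided differences on the nodes 1, 2, 4, 9:
  order 0: 3  12  36  131
  order 1: 9  12  19
  order 2: 1  1
  order 3: 0
The order-2 divided differences are all 1 (nonzero) and every higher order vanishes, so the data lies on a polynomial of degree exactly 2.

2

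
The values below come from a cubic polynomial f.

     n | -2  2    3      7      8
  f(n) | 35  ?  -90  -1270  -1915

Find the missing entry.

-25

The 4 known points determine the degree-3 polynomial uniquely.
Write f(n) = an^3 + bn^2 + cn + d. Substituting each data point gives a linear system:
  -8a + 4b - 2c + d = 35
  27a + 9b + 3c + d = -90
  343a + 49b + 7c + d = -1270
  512a + 64b + 8c + d = -1915
Solving the system yields a = -4, b = 2, c = 1, d = -3.
So f(n) = -4n^3 + 2n^2 + n - 3.
Then f(2) = -25.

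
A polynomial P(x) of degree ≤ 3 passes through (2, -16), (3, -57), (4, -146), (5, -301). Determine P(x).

Using the Lagrange interpolation formula with nodes 2, 3, 4, 5:
  L_0(x) = (x - 3)(x - 4)(x - 5) / -6
  L_1(x) = (x - 2)(x - 4)(x - 5) / 2
  L_2(x) = (x - 2)(x - 3)(x - 5) / -2
  L_3(x) = (x - 2)(x - 3)(x - 4) / 6
Then P(x) = -16·L_0(x) - 57·L_1(x) - 146·L_2(x) - 301·L_3(x).
Expanding and collecting terms gives P(x) = -3x^3 + 3x^2 + x - 6.
Check: P(5) = -301. ✓

P(x) = -3x^3 + 3x^2 + x - 6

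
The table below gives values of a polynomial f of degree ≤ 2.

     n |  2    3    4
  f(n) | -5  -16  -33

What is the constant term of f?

Write f(n) = an^2 + bn + c. Substituting each data point gives a linear system:
  4a + 2b + c = -5
  9a + 3b + c = -16
  16a + 4b + c = -33
Solving the system yields a = -3, b = 4, c = -1.
So f(n) = -3n² + 4n - 1.
The constant term is -1.

-1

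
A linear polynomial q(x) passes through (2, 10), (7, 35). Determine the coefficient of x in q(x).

Write q(x) = ax + b. Substituting each data point gives a linear system:
  2a + b = 10
  7a + b = 35
Solving the system yields a = 5, b = 0.
So q(x) = 5x.
The leading coefficient is 5.

5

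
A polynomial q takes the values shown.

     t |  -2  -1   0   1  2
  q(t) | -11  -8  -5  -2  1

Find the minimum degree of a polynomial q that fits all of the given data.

1

Forward differences of the values at t = -2, -1, 0, 1, 2:
  q  : -11  -8  -5  -2  1
  Δ  : 3  3  3  3
  Δ^2: 0  0  0
  Δ^3: 0  0
  Δ^4: 0
The first differences are constant (3) and nonzero, while all higher differences vanish, so the minimal degree is 1.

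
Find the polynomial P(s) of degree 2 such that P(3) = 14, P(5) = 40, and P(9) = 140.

Using the Lagrange interpolation formula with nodes 3, 5, 9:
  L_0(s) = (s - 5)(s - 9) / 12
  L_1(s) = (s - 3)(s - 9) / -8
  L_2(s) = (s - 3)(s - 5) / 24
Then P(s) = 14·L_0(s) + 40·L_1(s) + 140·L_2(s).
Expanding and collecting terms gives P(s) = 2s^2 - 3s + 5.
Check: P(9) = 140. ✓

P(s) = 2s^2 - 3s + 5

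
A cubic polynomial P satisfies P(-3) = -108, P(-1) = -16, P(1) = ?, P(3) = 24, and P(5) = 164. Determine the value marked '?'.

On equispaced nodes a degree-3 polynomial has vanishing fourth forward difference, so
  P(-3) - 4·P(-1) + 6·P(1) - 4·P(3) + P(5) = 0.
Substituting the known values and solving for P(1):
  6·P(1) = -24
  P(1) = -4.

-4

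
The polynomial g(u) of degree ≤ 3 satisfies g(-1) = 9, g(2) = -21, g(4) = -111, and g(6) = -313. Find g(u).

Write g(u) = au^3 + bu^2 + cu + d. Substituting each data point gives a linear system:
  -a + b - c + d = 9
  8a + 4b + 2c + d = -21
  64a + 16b + 4c + d = -111
  216a + 36b + 6c + d = -313
Solving the system yields a = -1, b = -2, c = -5, d = 5.
So g(u) = -u^3 - 2u^2 - 5u + 5.
Check: g(4) = -111. ✓

g(u) = -u^3 - 2u^2 - 5u + 5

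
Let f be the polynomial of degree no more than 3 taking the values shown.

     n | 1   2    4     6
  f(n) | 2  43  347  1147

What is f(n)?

f(n) = 5n^3 + 2n^2 - 5

Write f(n) = an^3 + bn^2 + cn + d. Substituting each data point gives a linear system:
  a + b + c + d = 2
  8a + 4b + 2c + d = 43
  64a + 16b + 4c + d = 347
  216a + 36b + 6c + d = 1147
Solving the system yields a = 5, b = 2, c = 0, d = -5.
So f(n) = 5n^3 + 2n^2 - 5.
Check: f(6) = 1147. ✓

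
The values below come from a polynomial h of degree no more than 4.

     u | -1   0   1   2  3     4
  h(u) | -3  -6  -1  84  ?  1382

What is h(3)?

On equispaced nodes a degree-4 polynomial has vanishing fifth forward difference, so
  - h(-1) + 5·h(0) - 10·h(1) + 10·h(2) - 5·h(3) + h(4) = 0.
Substituting the known values and solving for h(3):
  -5·h(3) = -2205
  h(3) = 441.

441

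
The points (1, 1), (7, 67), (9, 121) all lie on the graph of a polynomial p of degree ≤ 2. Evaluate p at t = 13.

277

Using the Lagrange interpolation formula with nodes 1, 7, 9:
  L_0(t) = (t - 7)(t - 9) / 48
  L_1(t) = (t - 1)(t - 9) / -12
  L_2(t) = (t - 1)(t - 7) / 16
Then p(t) = 1·L_0(t) + 67·L_1(t) + 121·L_2(t).
Expanding and collecting terms gives p(t) = 2t² - 5t + 4.
Evaluating at t = 13: p(13) = 277.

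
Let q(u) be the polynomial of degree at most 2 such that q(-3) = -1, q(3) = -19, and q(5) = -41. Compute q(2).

-11

Using the Lagrange interpolation formula with nodes -3, 3, 5:
  L_0(u) = (u - 3)(u - 5) / 48
  L_1(u) = (u + 3)(u - 5) / -12
  L_2(u) = (u + 3)(u - 3) / 16
Then q(u) = -1·L_0(u) - 19·L_1(u) - 41·L_2(u).
Expanding and collecting terms gives q(u) = -u² - 3u - 1.
Evaluating at u = 2: q(2) = -11.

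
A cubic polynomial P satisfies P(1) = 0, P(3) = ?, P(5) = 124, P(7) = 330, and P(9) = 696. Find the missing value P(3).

On equispaced nodes a degree-3 polynomial has vanishing fourth forward difference, so
  P(1) - 4·P(3) + 6·P(5) - 4·P(7) + P(9) = 0.
Substituting the known values and solving for P(3):
  -4·P(3) = -120
  P(3) = 30.

30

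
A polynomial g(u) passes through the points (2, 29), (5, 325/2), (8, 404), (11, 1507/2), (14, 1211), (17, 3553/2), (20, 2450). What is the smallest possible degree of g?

Forward differences of the values at u = 2, 5, 8, 11, 14, 17, 20:
  g  : 29  325/2  404  1507/2  1211  3553/2  2450
  Δ  : 267/2  483/2  699/2  915/2  1131/2  1347/2
  Δ^2: 108  108  108  108  108
  Δ^3: 0  0  0  0
  Δ^4: 0  0  0
  Δ^5: 0  0
  Δ^6: 0
The second differences are constant (108) and nonzero, while all higher differences vanish, so the minimal degree is 2.

2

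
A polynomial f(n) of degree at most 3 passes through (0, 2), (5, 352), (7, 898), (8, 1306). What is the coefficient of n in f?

Write f(n) = an^3 + bn^2 + cn + d. Substituting each data point gives a linear system:
  d = 2
  125a + 25b + 5c + d = 352
  343a + 49b + 7c + d = 898
  512a + 64b + 8c + d = 1306
Solving the system yields a = 2, b = 5, c = -5, d = 2.
So f(n) = 2n^3 + 5n^2 - 5n + 2.
The coefficient of n is -5.

-5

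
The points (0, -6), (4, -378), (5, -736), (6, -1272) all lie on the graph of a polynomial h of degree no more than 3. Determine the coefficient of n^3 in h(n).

Write h(n) = an^3 + bn^2 + cn + d. Substituting each data point gives a linear system:
  d = -6
  64a + 16b + 4c + d = -378
  125a + 25b + 5c + d = -736
  216a + 36b + 6c + d = -1272
Solving the system yields a = -6, b = 1, c = -1, d = -6.
So h(n) = -6n^3 + n^2 - n - 6.
The leading coefficient is -6.

-6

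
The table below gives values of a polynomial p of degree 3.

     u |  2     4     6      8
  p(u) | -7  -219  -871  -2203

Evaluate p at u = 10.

-4455

Using the Lagrange interpolation formula with nodes 2, 4, 6, 8:
  L_0(u) = (u - 4)(u - 6)(u - 8) / -48
  L_1(u) = (u - 2)(u - 6)(u - 8) / 16
  L_2(u) = (u - 2)(u - 4)(u - 8) / -16
  L_3(u) = (u - 2)(u - 4)(u - 6) / 48
Then p(u) = -7·L_0(u) - 219·L_1(u) - 871·L_2(u) - 2203·L_3(u).
Expanding and collecting terms gives p(u) = -5u³ + 5u² + 4u + 5.
Evaluating at u = 10: p(10) = -4455.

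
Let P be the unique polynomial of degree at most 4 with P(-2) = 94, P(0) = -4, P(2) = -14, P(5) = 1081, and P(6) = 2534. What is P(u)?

P(u) = 3u^4 - 6u^3 - u^2 - 3u - 4

Write P(u) = au^4 + bu^3 + cu^2 + du + e. Substituting each data point gives a linear system:
  16a - 8b + 4c - 2d + e = 94
  e = -4
  16a + 8b + 4c + 2d + e = -14
  625a + 125b + 25c + 5d + e = 1081
  1296a + 216b + 36c + 6d + e = 2534
Solving the system yields a = 3, b = -6, c = -1, d = -3, e = -4.
So P(u) = 3u^4 - 6u^3 - u^2 - 3u - 4.
Check: P(-2) = 94. ✓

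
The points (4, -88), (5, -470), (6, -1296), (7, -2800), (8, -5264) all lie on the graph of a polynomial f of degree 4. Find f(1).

14

Write f(t) = at^4 + bt^3 + ct^2 + dt + e. Substituting each data point gives a linear system:
  256a + 64b + 16c + 4d + e = -88
  625a + 125b + 25c + 5d + e = -470
  1296a + 216b + 36c + 6d + e = -1296
  2401a + 343b + 49c + 7d + e = -2800
  4096a + 512b + 64c + 8d + e = -5264
Solving the system yields a = -2, b = 5, c = 5, d = 6, e = 0.
So f(t) = -2t^4 + 5t^3 + 5t^2 + 6t.
Then f(1) = 14.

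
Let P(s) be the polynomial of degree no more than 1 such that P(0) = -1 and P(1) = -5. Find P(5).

-21

Using the Lagrange interpolation formula with nodes 0, 1:
  L_0(s) = (s - 1) / -1
  L_1(s) = s / 1
Then P(s) = -1·L_0(s) - 5·L_1(s).
Expanding and collecting terms gives P(s) = -4s - 1.
Evaluating at s = 5: P(5) = -21.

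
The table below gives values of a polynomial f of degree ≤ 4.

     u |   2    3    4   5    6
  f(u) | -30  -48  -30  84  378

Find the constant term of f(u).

Write f(u) = au^4 + bu^3 + cu^2 + du + e. Substituting each data point gives a linear system:
  16a + 8b + 4c + 2d + e = -30
  81a + 27b + 9c + 3d + e = -48
  256a + 64b + 16c + 4d + e = -30
  625a + 125b + 25c + 5d + e = 84
  1296a + 216b + 36c + 6d + e = 378
Solving the system yields a = 1, b = -4, c = -1, d = -2, e = -6.
So f(u) = u^4 - 4u^3 - u^2 - 2u - 6.
The constant term is -6.

-6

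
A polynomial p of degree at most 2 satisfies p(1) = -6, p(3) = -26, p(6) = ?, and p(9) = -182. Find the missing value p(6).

-86

The 3 known points determine the degree-2 polynomial uniquely.
Write p(x) = ax^2 + bx + c. Substituting each data point gives a linear system:
  a + b + c = -6
  9a + 3b + c = -26
  81a + 9b + c = -182
Solving the system yields a = -2, b = -2, c = -2.
So p(x) = -2x^2 - 2x - 2.
Then p(6) = -86.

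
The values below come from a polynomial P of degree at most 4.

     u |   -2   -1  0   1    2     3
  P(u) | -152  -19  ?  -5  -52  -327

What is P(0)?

-6

On equispaced nodes a degree-4 polynomial has vanishing fifth forward difference, so
  - P(-2) + 5·P(-1) - 10·P(0) + 10·P(1) - 5·P(2) + P(3) = 0.
Substituting the known values and solving for P(0):
  -10·P(0) = 60
  P(0) = -6.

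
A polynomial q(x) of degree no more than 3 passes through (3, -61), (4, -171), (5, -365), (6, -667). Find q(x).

Write q(x) = ax^3 + bx^2 + cx + d. Substituting each data point gives a linear system:
  27a + 9b + 3c + d = -61
  64a + 16b + 4c + d = -171
  125a + 25b + 5c + d = -365
  216a + 36b + 6c + d = -667
Solving the system yields a = -4, b = 6, c = -4, d = 5.
So q(x) = -4x^3 + 6x^2 - 4x + 5.
Check: q(6) = -667. ✓

q(x) = -4x^3 + 6x^2 - 4x + 5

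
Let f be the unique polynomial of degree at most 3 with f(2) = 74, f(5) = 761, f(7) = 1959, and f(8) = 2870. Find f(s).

f(s) = 5s^3 + 4s^2 + 6s + 6

Write f(s) = as^3 + bs^2 + cs + d. Substituting each data point gives a linear system:
  8a + 4b + 2c + d = 74
  125a + 25b + 5c + d = 761
  343a + 49b + 7c + d = 1959
  512a + 64b + 8c + d = 2870
Solving the system yields a = 5, b = 4, c = 6, d = 6.
So f(s) = 5s^3 + 4s^2 + 6s + 6.
Check: f(7) = 1959. ✓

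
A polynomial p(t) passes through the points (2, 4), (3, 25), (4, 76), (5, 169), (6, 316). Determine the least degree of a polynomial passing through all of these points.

Forward differences of the values at t = 2, 3, 4, 5, 6:
  p  : 4  25  76  169  316
  Δ  : 21  51  93  147
  Δ^2: 30  42  54
  Δ^3: 12  12
  Δ^4: 0
The third differences are constant (12) and nonzero, while all higher differences vanish, so the minimal degree is 3.

3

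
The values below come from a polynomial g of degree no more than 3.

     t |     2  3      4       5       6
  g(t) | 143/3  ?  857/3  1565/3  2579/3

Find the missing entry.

401/3

The 4 known points determine the degree-3 polynomial uniquely.
Write g(t) = at^3 + bt^2 + ct + d. Substituting each data point gives a linear system:
  8a + 4b + 2c + d = 143/3
  64a + 16b + 4c + d = 857/3
  125a + 25b + 5c + d = 1565/3
  216a + 36b + 6c + d = 2579/3
Solving the system yields a = 3, b = 6, c = -1, d = 5/3.
So g(t) = 3t^3 + 6t^2 - t + 5/3.
Then g(3) = 401/3.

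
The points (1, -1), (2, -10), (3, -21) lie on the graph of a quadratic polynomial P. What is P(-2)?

14

Write P(t) = at^2 + bt + c. Substituting each data point gives a linear system:
  a + b + c = -1
  4a + 2b + c = -10
  9a + 3b + c = -21
Solving the system yields a = -1, b = -6, c = 6.
So P(t) = -t² - 6t + 6.
Then P(-2) = 14.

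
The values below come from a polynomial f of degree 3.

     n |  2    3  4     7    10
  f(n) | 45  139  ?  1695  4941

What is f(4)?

The 4 known points determine the degree-3 polynomial uniquely.
Write f(n) = an^3 + bn^2 + cn + d. Substituting each data point gives a linear system:
  8a + 4b + 2c + d = 45
  27a + 9b + 3c + d = 139
  343a + 49b + 7c + d = 1695
  1000a + 100b + 10c + d = 4941
Solving the system yields a = 5, b = -1, c = 4, d = 1.
So f(n) = 5n³ - n² + 4n + 1.
Then f(4) = 321.

321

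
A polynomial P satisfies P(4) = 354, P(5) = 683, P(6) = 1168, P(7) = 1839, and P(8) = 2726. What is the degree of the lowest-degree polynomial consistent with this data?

Forward differences of the values at t = 4, 5, 6, 7, 8:
  P  : 354  683  1168  1839  2726
  Δ  : 329  485  671  887
  Δ^2: 156  186  216
  Δ^3: 30  30
  Δ^4: 0
The third differences are constant (30) and nonzero, while all higher differences vanish, so the minimal degree is 3.

3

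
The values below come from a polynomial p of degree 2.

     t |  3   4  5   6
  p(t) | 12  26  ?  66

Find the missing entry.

On equispaced nodes a degree-2 polynomial has vanishing third forward difference, so
  - p(3) + 3·p(4) - 3·p(5) + p(6) = 0.
Substituting the known values and solving for p(5):
  -3·p(5) = -132
  p(5) = 44.

44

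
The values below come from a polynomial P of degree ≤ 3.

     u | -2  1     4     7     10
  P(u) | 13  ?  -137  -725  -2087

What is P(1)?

1

The 4 known points determine the degree-3 polynomial uniquely.
Write P(u) = au^3 + bu^2 + cu + d. Substituting each data point gives a linear system:
  -8a + 4b - 2c + d = 13
  64a + 16b + 4c + d = -137
  343a + 49b + 7c + d = -725
  1000a + 100b + 10c + d = -2087
Solving the system yields a = -2, b = -1, c = 1, d = 3.
So P(u) = -2u^3 - u^2 + u + 3.
Then P(1) = 1.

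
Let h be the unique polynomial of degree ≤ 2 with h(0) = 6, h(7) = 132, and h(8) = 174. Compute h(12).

Write h(s) = as^2 + bs + c. Substituting each data point gives a linear system:
  c = 6
  49a + 7b + c = 132
  64a + 8b + c = 174
Solving the system yields a = 3, b = -3, c = 6.
So h(s) = 3s² - 3s + 6.
Then h(12) = 402.

402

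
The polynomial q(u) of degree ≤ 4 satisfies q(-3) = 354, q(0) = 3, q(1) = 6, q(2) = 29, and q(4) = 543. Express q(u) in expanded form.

Write q(u) = au^4 + bu^3 + cu^2 + du + e. Substituting each data point gives a linear system:
  81a - 27b + 9c - 3d + e = 354
  e = 3
  a + b + c + d + e = 6
  16a + 8b + 4c + 2d + e = 29
  256a + 64b + 16c + 4d + e = 543
Solving the system yields a = 3, b = -4, c = 1, d = 3, e = 3.
So q(u) = 3u⁴ - 4u³ + u² + 3u + 3.
Check: q(4) = 543. ✓

q(u) = 3u^4 - 4u^3 + u^2 + 3u + 3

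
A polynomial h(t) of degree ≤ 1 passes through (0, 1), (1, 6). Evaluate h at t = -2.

Write h(t) = at + b. Substituting each data point gives a linear system:
  b = 1
  a + b = 6
Solving the system yields a = 5, b = 1.
So h(t) = 5t + 1.
Then h(-2) = -9.

-9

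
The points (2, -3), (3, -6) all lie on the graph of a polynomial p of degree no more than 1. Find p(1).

Using the Lagrange interpolation formula with nodes 2, 3:
  L_0(t) = (t - 3) / -1
  L_1(t) = (t - 2) / 1
Then p(t) = -3·L_0(t) - 6·L_1(t).
Expanding and collecting terms gives p(t) = -3t + 3.
Evaluating at t = 1: p(1) = 0.

0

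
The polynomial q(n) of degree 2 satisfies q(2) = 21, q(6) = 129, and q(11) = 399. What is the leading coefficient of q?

3

Write q(n) = an^2 + bn + c. Substituting each data point gives a linear system:
  4a + 2b + c = 21
  36a + 6b + c = 129
  121a + 11b + c = 399
Solving the system yields a = 3, b = 3, c = 3.
So q(n) = 3n^2 + 3n + 3.
The leading coefficient is 3.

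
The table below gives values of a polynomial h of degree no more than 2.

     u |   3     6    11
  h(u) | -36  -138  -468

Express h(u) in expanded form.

h(u) = -4u^2 + 2u - 6

Write h(u) = au^2 + bu + c. Substituting each data point gives a linear system:
  9a + 3b + c = -36
  36a + 6b + c = -138
  121a + 11b + c = -468
Solving the system yields a = -4, b = 2, c = -6.
So h(u) = -4u^2 + 2u - 6.
Check: h(6) = -138. ✓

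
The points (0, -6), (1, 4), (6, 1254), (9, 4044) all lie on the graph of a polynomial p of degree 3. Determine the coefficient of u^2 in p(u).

Write p(u) = au^3 + bu^2 + cu + d. Substituting each data point gives a linear system:
  d = -6
  a + b + c + d = 4
  216a + 36b + 6c + d = 1254
  729a + 81b + 9c + d = 4044
Solving the system yields a = 5, b = 5, c = 0, d = -6.
So p(u) = 5u^3 + 5u^2 - 6.
The coefficient of u^2 is 5.

5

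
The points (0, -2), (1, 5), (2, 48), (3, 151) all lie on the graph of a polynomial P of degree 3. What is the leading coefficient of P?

Write P(x) = ax^3 + bx^2 + cx + d. Substituting each data point gives a linear system:
  d = -2
  a + b + c + d = 5
  8a + 4b + 2c + d = 48
  27a + 9b + 3c + d = 151
Solving the system yields a = 4, b = 6, c = -3, d = -2.
So P(x) = 4x^3 + 6x^2 - 3x - 2.
The leading coefficient is 4.

4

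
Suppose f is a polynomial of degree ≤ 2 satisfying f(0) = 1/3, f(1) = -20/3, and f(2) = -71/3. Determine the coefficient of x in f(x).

-2

Write f(x) = ax^2 + bx + c. Substituting each data point gives a linear system:
  c = 1/3
  a + b + c = -20/3
  4a + 2b + c = -71/3
Solving the system yields a = -5, b = -2, c = 1/3.
So f(x) = -5x^2 - 2x + 1/3.
The coefficient of x is -2.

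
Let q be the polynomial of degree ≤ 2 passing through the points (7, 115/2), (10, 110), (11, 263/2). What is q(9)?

181/2

Write q(x) = ax^2 + bx + c. Substituting each data point gives a linear system:
  49a + 7b + c = 115/2
  100a + 10b + c = 110
  121a + 11b + c = 263/2
Solving the system yields a = 1, b = 1/2, c = 5.
So q(x) = x² + (1/2)x + 5.
Then q(9) = 181/2.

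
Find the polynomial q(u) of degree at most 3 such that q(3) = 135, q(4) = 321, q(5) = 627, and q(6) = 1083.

q(u) = 5u^3 + u - 3

Write q(u) = au^3 + bu^2 + cu + d. Substituting each data point gives a linear system:
  27a + 9b + 3c + d = 135
  64a + 16b + 4c + d = 321
  125a + 25b + 5c + d = 627
  216a + 36b + 6c + d = 1083
Solving the system yields a = 5, b = 0, c = 1, d = -3.
So q(u) = 5u^3 + u - 3.
Check: q(6) = 1083. ✓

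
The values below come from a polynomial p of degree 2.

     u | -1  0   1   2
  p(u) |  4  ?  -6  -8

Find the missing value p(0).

On equispaced nodes a degree-2 polynomial has vanishing third forward difference, so
  - p(-1) + 3·p(0) - 3·p(1) + p(2) = 0.
Substituting the known values and solving for p(0):
  3·p(0) = -6
  p(0) = -2.

-2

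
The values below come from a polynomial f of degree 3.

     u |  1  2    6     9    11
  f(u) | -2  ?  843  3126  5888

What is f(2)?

The 4 known points determine the degree-3 polynomial uniquely.
Write f(u) = au^3 + bu^2 + cu + d. Substituting each data point gives a linear system:
  a + b + c + d = -2
  216a + 36b + 6c + d = 843
  729a + 81b + 9c + d = 3126
  1331a + 121b + 11c + d = 5888
Solving the system yields a = 5, b = -6, c = -4, d = 3.
So f(u) = 5u^3 - 6u^2 - 4u + 3.
Then f(2) = 11.

11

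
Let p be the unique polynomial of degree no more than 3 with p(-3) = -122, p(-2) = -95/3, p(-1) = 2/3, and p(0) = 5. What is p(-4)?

Write p(s) = as^3 + bs^2 + cs + d. Substituting each data point gives a linear system:
  -27a + 9b - 3c + d = -122
  -8a + 4b - 2c + d = -95/3
  -a + b - c + d = 2/3
  d = 5
Solving the system yields a = 5, b = 1, c = 1/3, d = 5.
So p(s) = 5s^3 + s^2 + (1/3)s + 5.
Then p(-4) = -901/3.

-901/3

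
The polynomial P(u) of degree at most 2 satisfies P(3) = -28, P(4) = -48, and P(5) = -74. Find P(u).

P(u) = -3u^2 + u - 4

Using the Lagrange interpolation formula with nodes 3, 4, 5:
  L_0(u) = (u - 4)(u - 5) / 2
  L_1(u) = (u - 3)(u - 5) / -1
  L_2(u) = (u - 3)(u - 4) / 2
Then P(u) = -28·L_0(u) - 48·L_1(u) - 74·L_2(u).
Expanding and collecting terms gives P(u) = -3u² + u - 4.
Check: P(4) = -48. ✓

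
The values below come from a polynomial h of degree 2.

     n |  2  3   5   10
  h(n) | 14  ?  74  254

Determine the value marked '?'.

The 3 known points determine the degree-2 polynomial uniquely.
Write h(n) = an^2 + bn + c. Substituting each data point gives a linear system:
  4a + 2b + c = 14
  25a + 5b + c = 74
  100a + 10b + c = 254
Solving the system yields a = 2, b = 6, c = -6.
So h(n) = 2n^2 + 6n - 6.
Then h(3) = 30.

30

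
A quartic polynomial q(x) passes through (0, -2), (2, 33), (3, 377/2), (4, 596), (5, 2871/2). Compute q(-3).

Write q(x) = ax^4 + bx^3 + cx^2 + dx + e. Substituting each data point gives a linear system:
  e = -2
  16a + 8b + 4c + 2d + e = 33
  81a + 27b + 9c + 3d + e = 377/2
  256a + 64b + 16c + 4d + e = 596
  625a + 125b + 25c + 5d + e = 2871/2
Solving the system yields a = 2, b = 2, c = -2, d = -5/2, e = -2.
So q(x) = 2x^4 + 2x^3 - 2x^2 - (5/2)x - 2.
Then q(-3) = 191/2.

191/2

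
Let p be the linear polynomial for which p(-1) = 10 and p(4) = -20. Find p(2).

-8

Using the Lagrange interpolation formula with nodes -1, 4:
  L_0(s) = (s - 4) / -5
  L_1(s) = (s + 1) / 5
Then p(s) = 10·L_0(s) - 20·L_1(s).
Expanding and collecting terms gives p(s) = -6s + 4.
Evaluating at s = 2: p(2) = -8.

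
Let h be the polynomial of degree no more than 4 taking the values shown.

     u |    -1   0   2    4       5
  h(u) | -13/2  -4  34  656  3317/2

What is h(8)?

11428

Using the Lagrange interpolation formula with nodes -1, 0, 2, 4, 5:
  L_0(u) = u(u - 2)(u - 4)(u - 5) / 90
  L_1(u) = (u + 1)(u - 2)(u - 4)(u - 5) / -40
  L_2(u) = (u + 1)u(u - 4)(u - 5) / 36
  L_3(u) = (u + 1)u(u - 2)(u - 5) / -40
  L_4(u) = (u + 1)u(u - 2)(u - 4) / 90
Then h(u) = -13/2·L_0(u) - 4·L_1(u) + 34·L_2(u) + 656·L_3(u) + 3317/2·L_4(u).
Expanding and collecting terms gives h(u) = 3u⁴ - (3/2)u³ - 2u² + 5u - 4.
Evaluating at u = 8: h(8) = 11428.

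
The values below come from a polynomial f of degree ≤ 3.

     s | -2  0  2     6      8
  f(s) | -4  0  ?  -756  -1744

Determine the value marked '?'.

-28

The 4 known points determine the degree-3 polynomial uniquely.
Write f(s) = as^3 + bs^2 + cs + d. Substituting each data point gives a linear system:
  -8a + 4b - 2c + d = -4
  d = 0
  216a + 36b + 6c + d = -756
  512a + 64b + 8c + d = -1744
Solving the system yields a = -3, b = -4, c = 6, d = 0.
So f(s) = -3s³ - 4s² + 6s.
Then f(2) = -28.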